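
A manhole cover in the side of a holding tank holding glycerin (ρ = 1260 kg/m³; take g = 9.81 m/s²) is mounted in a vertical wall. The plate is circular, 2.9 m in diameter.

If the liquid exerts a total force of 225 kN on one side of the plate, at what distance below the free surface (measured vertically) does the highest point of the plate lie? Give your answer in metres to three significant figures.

d_top ≈ 1.31 m

γ = ρg = 1260 × 9.81 / 1000 = 12.3606 kN/m³.
A = π(1.45)² = 6.6052 m².
From F = γ·h_c·A, the centroid depth is h_c = 225/(12.3606 × 6.6052) = 2.75586 m.
The centroid is at the centre, 1.45 m below the top of the plate, so the highest point sits at h_top = 2.75586 − 1.45 = 1.30586 m below the surface.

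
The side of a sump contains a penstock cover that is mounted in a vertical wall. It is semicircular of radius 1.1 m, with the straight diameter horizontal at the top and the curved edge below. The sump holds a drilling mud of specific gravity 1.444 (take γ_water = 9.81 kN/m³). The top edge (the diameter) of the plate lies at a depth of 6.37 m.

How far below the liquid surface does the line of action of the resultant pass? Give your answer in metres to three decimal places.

γ = 1.444 × 9.81 = 14.16564 kN/m³.
The centroid of a semicircle lies 4r/(3π) = 0.466854 m from the diameter, here below the top edge, so the centroid depth is h_c = 6.37 + 0.466854 = 6.83685 m.
A = πr²/2 = π × 1.1²/2 = 1.90066 m².
Resultant F = γ·h_c·A = 14.16564 × 6.83685 × 1.90066 = 184.076 kN.
I_c = (π/8 − 8/(9π))·r⁴ = 0.109757 × 1.1⁴ = 0.160695 m⁴.
Centre of pressure: y_p = y_c + I_c/(y_c·A) = 6.83685 + 0.160695/(6.83685 × 1.90066) = 6.83685 + 0.0123664 = 6.84922 m along the plane.

h_p = 6.849 m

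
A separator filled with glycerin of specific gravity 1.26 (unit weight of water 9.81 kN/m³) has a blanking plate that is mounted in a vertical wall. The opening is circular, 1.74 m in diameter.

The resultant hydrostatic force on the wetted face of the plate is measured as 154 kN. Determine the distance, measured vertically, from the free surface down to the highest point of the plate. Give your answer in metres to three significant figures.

γ = 1.26 × 9.81 = 12.3606 kN/m³.
A = π(0.87)² = 2.37787 m².
From F = γ·h_c·A, the centroid depth is h_c = 154/(12.3606 × 2.37787) = 5.23954 m.
The centroid is at the centre, 0.87 m below the top of the plate, so the highest point sits at h_top = 5.23954 − 0.87 = 4.36954 m below the surface.

d_top ≈ 4.37 m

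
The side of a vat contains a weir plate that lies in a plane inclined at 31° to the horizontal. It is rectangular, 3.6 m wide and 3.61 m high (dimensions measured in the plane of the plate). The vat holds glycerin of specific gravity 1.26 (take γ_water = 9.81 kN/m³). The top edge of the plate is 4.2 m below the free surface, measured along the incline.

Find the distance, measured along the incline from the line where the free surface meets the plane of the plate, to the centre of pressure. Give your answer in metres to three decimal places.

y_p = 6.186 m

γ = 1.26 × 9.81 = 12.3606 kN/m³.
Let θ = 31° be the plate's angle to the horizontal; measure y along the incline from where the plane meets the free surface. Vertical depth h = y·sinθ with sinθ = 0.515038.
The centroid lies 3.61/2 = 1.805 m below the top edge, so y_c = 4.2 + 1.805 = 6.005 m and h_c = 6.005 × 0.515038 = 3.0928 m.
A = 3.6 × 3.61 = 12.996 m².
Resultant F = γ·h_c·A = 12.3606 × 3.0928 × 12.996 = 496.822 kN.
I_c = b·h³/12 = 3.6 × 3.61³/12 = 14.1138 m⁴.
Centre of pressure: y_p = y_c + I_c/(y_c·A) = 6.005 + 14.1138/(6.005 × 12.996) = 6.005 + 0.180851 = 6.18585 m along the plane.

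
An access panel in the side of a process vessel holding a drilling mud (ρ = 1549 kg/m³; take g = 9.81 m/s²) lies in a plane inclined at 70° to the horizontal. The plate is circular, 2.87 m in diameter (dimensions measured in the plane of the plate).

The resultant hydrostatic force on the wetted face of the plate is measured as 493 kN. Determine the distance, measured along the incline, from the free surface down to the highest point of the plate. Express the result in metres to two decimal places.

γ = ρg = 1549 × 9.81 / 1000 = 15.19569 kN/m³.
A = π(1.435)² = 6.46925 m².
From F = γ·h_c·A, the centroid depth is h_c = 493/(15.19569 × 6.46925) = 5.01502 m.
Let θ = 70° be the plate's angle to the horizontal; measure y along the incline from where the plane meets the free surface. Vertical depth h = y·sinθ with sinθ = 0.939693.
Along the incline, y_c = h_c/sinθ = 5.01502/0.939693 = 5.33687 m.
The centroid is at the centre, 1.435 m below the top of the plate, so the highest point sits at y_top = 5.33687 − 1.435 = 3.90187 m along the incline.

y_top ≈ 3.90 m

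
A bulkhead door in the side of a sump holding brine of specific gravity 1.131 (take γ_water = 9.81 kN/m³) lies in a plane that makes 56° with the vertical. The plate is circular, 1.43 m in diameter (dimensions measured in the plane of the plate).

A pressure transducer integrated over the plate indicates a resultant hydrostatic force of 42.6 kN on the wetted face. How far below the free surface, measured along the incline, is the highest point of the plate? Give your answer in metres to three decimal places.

y_top ≈ 3.560 m

γ = 1.131 × 9.81 = 11.09511 kN/m³.
A = π(0.715)² = 1.60606 m².
From F = γ·h_c·A, the centroid depth is h_c = 42.6/(11.09511 × 1.60606) = 2.39065 m.
The plate makes 56° with the vertical, i.e. θ = 90° − 56° = 34° to the horizontal. Measuring y along the incline from the free-surface line, vertical depth h = y·sinθ with sinθ = 0.559193.
Along the incline, y_c = h_c/sinθ = 2.39065/0.559193 = 4.27518 m.
The centroid is at the centre, 0.715 m below the top of the plate, so the highest point sits at y_top = 4.27518 − 0.715 = 3.56018 m along the incline.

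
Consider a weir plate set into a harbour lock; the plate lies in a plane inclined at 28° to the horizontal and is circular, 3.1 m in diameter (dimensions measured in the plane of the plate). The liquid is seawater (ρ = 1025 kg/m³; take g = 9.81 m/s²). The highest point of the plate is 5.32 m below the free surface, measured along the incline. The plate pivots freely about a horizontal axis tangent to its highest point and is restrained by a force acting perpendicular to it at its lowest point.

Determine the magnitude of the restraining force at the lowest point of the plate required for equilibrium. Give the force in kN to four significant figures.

γ = ρg = 1025 × 9.81 / 1000 = 10.05525 kN/m³.
Let θ = 28° be the plate's angle to the horizontal; measure y along the incline from where the plane meets the free surface. Vertical depth h = y·sinθ with sinθ = 0.469472.
The centroid is at the centre, 1.55 m below the top of the plate, so y_c = 5.32 + 1.55 = 6.87 m and h_c = 6.87 × 0.469472 = 3.22527 m.
A = π(1.55)² = 7.54768 m².
Resultant F = γ·h_c·A = 10.05525 × 3.22527 × 7.54768 = 244.778 kN.
I_c = πr⁴/4 = π × 1.55⁴/4 = 4.53332 m⁴.
Centre of pressure: y_p = y_c + I_c/(y_c·A) = 6.87 + 4.53332/(6.87 × 7.54768) = 6.87 + 0.0874271 = 6.95743 m along the plane.
The resultant acts 1.55 + 0.0874271 = 1.63743 m (along the plate) below the hinge at the top edge, so the moment about the hinge is M = F × 1.63743 = 244.778 × 1.63743 = 400.807 kN·m.
A normal force at the bottom, 3.1 m from the hinge, must supply this moment: P = 400.807/3.1 = 129.293 kN.

P ≈ 129.3 kN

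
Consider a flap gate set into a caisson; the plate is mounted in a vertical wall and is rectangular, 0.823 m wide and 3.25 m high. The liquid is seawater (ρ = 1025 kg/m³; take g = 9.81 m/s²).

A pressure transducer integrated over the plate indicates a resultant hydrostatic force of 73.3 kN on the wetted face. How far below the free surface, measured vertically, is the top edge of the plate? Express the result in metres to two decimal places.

γ = ρg = 1025 × 9.81 / 1000 = 10.05525 kN/m³.
A = 0.823 × 3.25 = 2.67475 m².
From F = γ·h_c·A, the centroid depth is h_c = 73.3/(10.05525 × 2.67475) = 2.72539 m.
The centroid lies 3.25/2 = 1.625 m below the top edge, so the top edge sits at h_top = 2.72539 − 1.625 = 1.10039 m below the surface.

d_top ≈ 1.10 m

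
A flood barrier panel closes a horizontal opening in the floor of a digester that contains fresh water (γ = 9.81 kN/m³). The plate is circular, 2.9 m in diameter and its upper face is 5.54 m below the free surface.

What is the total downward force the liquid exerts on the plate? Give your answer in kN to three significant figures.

γ = 9.81 kN/m³.
The plate is horizontal, so pressure is uniform at p = γ·h = 9.81 × 5.54 = 54.3474 kN/m².
A = π(1.45)² = 6.6052 m².
F = p·A = 54.3474 × 6.6052 = 358.975 kN.

F ≈ 359 kN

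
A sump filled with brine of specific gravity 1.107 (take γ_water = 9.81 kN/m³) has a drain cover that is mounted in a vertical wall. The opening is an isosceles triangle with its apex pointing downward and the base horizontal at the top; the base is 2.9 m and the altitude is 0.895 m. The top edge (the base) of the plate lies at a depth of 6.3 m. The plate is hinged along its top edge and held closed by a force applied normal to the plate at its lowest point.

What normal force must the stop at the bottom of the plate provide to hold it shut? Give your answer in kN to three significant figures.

P ≈ 31.7 kN

γ = 1.107 × 9.81 = 10.85967 kN/m³.
With the apex down, the centroid sits h/3 = 0.895/3 = 0.298333 m below the base (the top edge), so the centroid depth is h_c = 6.3 + 0.298333 = 6.59833 m.
A = ½ × 2.9 × 0.895 = 1.29775 m².
Resultant F = γ·h_c·A = 10.85967 × 6.59833 × 1.29775 = 92.9912 kN.
I_c = b·h³/36 = 2.9 × 0.895³/36 = 0.0577517 m⁴.
Centre of pressure: y_p = y_c + I_c/(y_c·A) = 6.59833 + 0.0577517/(6.59833 × 1.29775) = 6.59833 + 0.00674434 = 6.60507 m along the plane.
The resultant acts 0.298333 + 0.00674434 = 0.305077 m (along the plate) below the hinge at the top edge, so the moment about the hinge is M = F × 0.305077 = 92.9912 × 0.305077 = 28.3695 kN·m.
A normal force at the bottom, 0.895 m from the hinge, must supply this moment: P = 28.3695/0.895 = 31.6978 kN.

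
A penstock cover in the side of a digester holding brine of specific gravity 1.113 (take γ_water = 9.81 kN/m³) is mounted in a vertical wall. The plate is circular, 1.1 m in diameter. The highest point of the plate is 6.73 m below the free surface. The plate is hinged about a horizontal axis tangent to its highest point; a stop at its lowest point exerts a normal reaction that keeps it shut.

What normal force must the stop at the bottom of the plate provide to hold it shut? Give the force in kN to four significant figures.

γ = 1.113 × 9.81 = 10.91853 kN/m³.
The centroid is at the centre, 0.55 m below the top of the plate, so the centroid depth is h_c = 6.73 + 0.55 = 7.28 m.
A = π(0.55)² = 0.950332 m².
Resultant F = γ·h_c·A = 10.91853 × 7.28 × 0.950332 = 75.5389 kN.
I_c = πr⁴/4 = π × 0.55⁴/4 = 0.0718688 m⁴.
Centre of pressure: y_p = y_c + I_c/(y_c·A) = 7.28 + 0.0718688/(7.28 × 0.950332) = 7.28 + 0.010388 = 7.29039 m along the plane.
The resultant acts 0.55 + 0.010388 = 0.560388 m (along the plate) below the hinge at the top edge, so the moment about the hinge is M = F × 0.560388 = 75.5389 × 0.560388 = 42.3311 kN·m.
A normal force at the bottom, 1.1 m from the hinge, must supply this moment: P = 42.3311/1.1 = 38.4828 kN.

P ≈ 38.48 kN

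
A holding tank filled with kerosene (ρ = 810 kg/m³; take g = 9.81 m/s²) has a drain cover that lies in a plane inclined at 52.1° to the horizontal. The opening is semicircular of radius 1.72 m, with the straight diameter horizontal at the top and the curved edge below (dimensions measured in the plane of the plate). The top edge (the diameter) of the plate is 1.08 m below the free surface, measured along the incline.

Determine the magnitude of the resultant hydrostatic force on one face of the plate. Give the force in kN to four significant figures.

γ = ρg = 810 × 9.81 / 1000 = 7.9461 kN/m³.
Let θ = 52.1° be the plate's angle to the horizontal; measure y along the incline from where the plane meets the free surface. Vertical depth h = y·sinθ with sinθ = 0.789084.
The centroid of a semicircle lies 4r/(3π) = 0.729991 m from the diameter, here below the top edge, so y_c = 1.08 + 0.729991 = 1.80999 m and h_c = 1.80999 × 0.789084 = 1.42823 m.
A = πr²/2 = π × 1.72²/2 = 4.64704 m².
Resultant F = γ·h_c·A = 7.9461 × 1.42823 × 4.64704 = 52.7386 kN.

F ≈ 52.74 kN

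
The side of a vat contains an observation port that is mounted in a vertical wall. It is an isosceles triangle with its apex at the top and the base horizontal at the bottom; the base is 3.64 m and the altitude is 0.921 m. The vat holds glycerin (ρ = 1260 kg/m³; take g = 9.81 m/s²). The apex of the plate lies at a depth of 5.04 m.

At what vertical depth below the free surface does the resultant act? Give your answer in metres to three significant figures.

γ = ρg = 1260 × 9.81 / 1000 = 12.3606 kN/m³.
With the apex up, the centroid sits 2h/3 = 2 × 0.921/3 = 0.614 m below the apex, so the centroid depth is h_c = 5.04 + 0.614 = 5.654 m.
A = ½ × 3.64 × 0.921 = 1.67622 m².
Resultant F = γ·h_c·A = 12.3606 × 5.654 × 1.67622 = 117.146 kN.
I_c = b·h³/36 = 3.64 × 0.921³/36 = 0.078991 m⁴.
Centre of pressure: y_p = y_c + I_c/(y_c·A) = 5.654 + 0.078991/(5.654 × 1.67622) = 5.654 + 0.00833472 = 5.66233 m along the plane.

h_p = 5.66 m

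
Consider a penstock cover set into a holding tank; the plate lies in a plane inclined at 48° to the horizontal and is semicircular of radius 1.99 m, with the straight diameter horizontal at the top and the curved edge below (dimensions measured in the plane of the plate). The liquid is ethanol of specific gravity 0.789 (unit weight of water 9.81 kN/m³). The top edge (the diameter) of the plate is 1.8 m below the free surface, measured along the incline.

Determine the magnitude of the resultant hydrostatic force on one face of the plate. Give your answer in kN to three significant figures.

F ≈ 94.6 kN

γ = 0.789 × 9.81 = 7.74009 kN/m³.
Let θ = 48° be the plate's angle to the horizontal; measure y along the incline from where the plane meets the free surface. Vertical depth h = y·sinθ with sinθ = 0.743145.
The centroid of a semicircle lies 4r/(3π) = 0.844582 m from the diameter, here below the top edge, so y_c = 1.8 + 0.844582 = 2.64458 m and h_c = 2.64458 × 0.743145 = 1.96531 m.
A = πr²/2 = π × 1.99²/2 = 6.22051 m².
Resultant F = γ·h_c·A = 7.74009 × 1.96531 × 6.22051 = 94.6244 kN.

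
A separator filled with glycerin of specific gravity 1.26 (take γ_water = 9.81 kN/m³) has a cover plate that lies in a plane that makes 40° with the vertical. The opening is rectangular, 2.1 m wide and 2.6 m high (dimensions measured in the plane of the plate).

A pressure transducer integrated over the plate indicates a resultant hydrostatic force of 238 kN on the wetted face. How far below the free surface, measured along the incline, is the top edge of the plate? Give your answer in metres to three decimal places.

y_top ≈ 3.304 m

γ = 1.26 × 9.81 = 12.3606 kN/m³.
A = 2.1 × 2.6 = 5.46 m².
From F = γ·h_c·A, the centroid depth is h_c = 238/(12.3606 × 5.46) = 3.52651 m.
The plate makes 40° with the vertical, i.e. θ = 90° − 40° = 50° to the horizontal. Measuring y along the incline from the free-surface line, vertical depth h = y·sinθ with sinθ = 0.766044.
Along the incline, y_c = h_c/sinθ = 3.52651/0.766044 = 4.60353 m.
The centroid lies 2.6/2 = 1.3 m below the top edge, so the top edge sits at y_top = 4.60353 − 1.3 = 3.30353 m along the incline.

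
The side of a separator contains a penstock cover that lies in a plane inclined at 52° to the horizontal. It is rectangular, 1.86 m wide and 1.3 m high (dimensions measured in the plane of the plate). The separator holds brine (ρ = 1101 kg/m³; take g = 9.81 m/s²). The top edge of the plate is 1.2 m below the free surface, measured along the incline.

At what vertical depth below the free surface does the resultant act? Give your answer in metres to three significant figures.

γ = ρg = 1101 × 9.81 / 1000 = 10.80081 kN/m³.
Let θ = 52° be the plate's angle to the horizontal; measure y along the incline from where the plane meets the free surface. Vertical depth h = y·sinθ with sinθ = 0.788011.
The centroid lies 1.3/2 = 0.65 m below the top edge, so y_c = 1.2 + 0.65 = 1.85 m and h_c = 1.85 × 0.788011 = 1.45782 m.
A = 1.86 × 1.3 = 2.418 m².
Resultant F = γ·h_c·A = 10.80081 × 1.45782 × 2.418 = 38.0729 kN.
I_c = b·h³/12 = 1.86 × 1.3³/12 = 0.340535 m⁴.
Centre of pressure: y_p = y_c + I_c/(y_c·A) = 1.85 + 0.340535/(1.85 × 2.418) = 1.85 + 0.0761261 = 1.92613 m along the plane.
Vertically, h_p = y_p·sinθ = 1.92613 × 0.788011 = 1.51781 m.

h_p = 1.52 m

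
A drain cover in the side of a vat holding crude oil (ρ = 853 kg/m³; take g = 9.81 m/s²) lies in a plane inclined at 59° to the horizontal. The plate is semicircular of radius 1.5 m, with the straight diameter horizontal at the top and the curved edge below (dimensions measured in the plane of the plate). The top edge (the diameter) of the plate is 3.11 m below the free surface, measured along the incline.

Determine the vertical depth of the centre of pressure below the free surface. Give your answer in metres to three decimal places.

γ = ρg = 853 × 9.81 / 1000 = 8.36793 kN/m³.
Let θ = 59° be the plate's angle to the horizontal; measure y along the incline from where the plane meets the free surface. Vertical depth h = y·sinθ with sinθ = 0.857167.
The centroid of a semicircle lies 4r/(3π) = 0.63662 m from the diameter, here below the top edge, so y_c = 3.11 + 0.63662 = 3.74662 m and h_c = 3.74662 × 0.857167 = 3.21148 m.
A = πr²/2 = π × 1.5²/2 = 3.53429 m².
Resultant F = γ·h_c·A = 8.36793 × 3.21148 × 3.53429 = 94.9785 kN.
I_c = (π/8 − 8/(9π))·r⁴ = 0.109757 × 1.5⁴ = 0.555645 m⁴.
Centre of pressure: y_p = y_c + I_c/(y_c·A) = 3.74662 + 0.555645/(3.74662 × 3.53429) = 3.74662 + 0.0419619 = 3.78858 m along the plane.
Vertically, h_p = y_p·sinθ = 3.78858 × 0.857167 = 3.24745 m.

h_p = 3.247 m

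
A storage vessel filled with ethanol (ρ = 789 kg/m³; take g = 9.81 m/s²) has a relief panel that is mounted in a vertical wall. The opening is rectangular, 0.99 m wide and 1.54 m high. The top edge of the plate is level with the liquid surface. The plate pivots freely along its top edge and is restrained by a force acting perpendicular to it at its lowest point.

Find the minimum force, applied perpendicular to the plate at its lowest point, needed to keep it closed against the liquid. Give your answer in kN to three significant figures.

γ = ρg = 789 × 9.81 / 1000 = 7.74009 kN/m³.
The centroid lies 1.54/2 = 0.77 m below the top edge, so the centroid depth is h_c = 0.77 m.
A = 0.99 × 1.54 = 1.5246 m².
Resultant F = γ·h_c·A = 7.74009 × 0.77 × 1.5246 = 9.08642 kN.
I_c = b·h³/12 = 0.99 × 1.54³/12 = 0.301312 m⁴.
Centre of pressure: y_p = y_c + I_c/(y_c·A) = 0.77 + 0.301312/(0.77 × 1.5246) = 0.77 + 0.256667 = 1.02667 m along the plane.
The resultant acts 0.77 + 0.256667 = 1.02667 m (along the plate) below the hinge at the top edge, so the moment about the hinge is M = F × 1.02667 = 9.08642 × 1.02667 = 9.32875 kN·m.
A normal force at the bottom, 1.54 m from the hinge, must supply this moment: P = 9.32875/1.54 = 6.05763 kN.

P ≈ 6.06 kN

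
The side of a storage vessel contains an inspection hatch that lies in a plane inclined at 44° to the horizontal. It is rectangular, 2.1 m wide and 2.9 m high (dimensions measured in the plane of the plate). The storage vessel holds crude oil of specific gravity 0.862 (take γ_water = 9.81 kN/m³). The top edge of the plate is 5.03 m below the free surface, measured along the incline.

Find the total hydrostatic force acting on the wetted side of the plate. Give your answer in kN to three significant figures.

F ≈ 232 kN

γ = 0.862 × 9.81 = 8.45622 kN/m³.
Let θ = 44° be the plate's angle to the horizontal; measure y along the incline from where the plane meets the free surface. Vertical depth h = y·sinθ with sinθ = 0.694658.
The centroid lies 2.9/2 = 1.45 m below the top edge, so y_c = 5.03 + 1.45 = 6.48 m and h_c = 6.48 × 0.694658 = 4.50138 m.
A = 2.1 × 2.9 = 6.09 m².
Resultant F = γ·h_c·A = 8.45622 × 4.50138 × 6.09 = 231.814 kN.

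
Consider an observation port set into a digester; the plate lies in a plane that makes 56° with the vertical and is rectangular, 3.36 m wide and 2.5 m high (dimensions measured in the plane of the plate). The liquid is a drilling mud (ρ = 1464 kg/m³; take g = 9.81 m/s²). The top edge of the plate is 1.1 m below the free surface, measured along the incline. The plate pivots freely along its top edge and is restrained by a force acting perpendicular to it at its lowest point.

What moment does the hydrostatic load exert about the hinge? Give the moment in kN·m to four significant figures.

M ≈ 233.3 kN·m

γ = ρg = 1464 × 9.81 / 1000 = 14.36184 kN/m³.
The plate makes 56° with the vertical, i.e. θ = 90° − 56° = 34° to the horizontal. Measuring y along the incline from the free-surface line, vertical depth h = y·sinθ with sinθ = 0.559193.
The centroid lies 2.5/2 = 1.25 m below the top edge, so y_c = 1.1 + 1.25 = 2.35 m and h_c = 2.35 × 0.559193 = 1.3141 m.
A = 3.36 × 2.5 = 8.4 m².
Resultant F = γ·h_c·A = 14.36184 × 1.3141 × 8.4 = 158.532 kN.
I_c = b·h³/12 = 3.36 × 2.5³/12 = 4.375 m⁴.
Centre of pressure: y_p = y_c + I_c/(y_c·A) = 2.35 + 4.375/(2.35 × 8.4) = 2.35 + 0.221631 = 2.57163 m along the plane.
The resultant acts 1.25 + 0.221631 = 1.47163 m (along the plate) below the hinge at the top edge, so the moment about the hinge is M = F × 1.47163 = 158.532 × 1.47163 = 233.3 kN·m.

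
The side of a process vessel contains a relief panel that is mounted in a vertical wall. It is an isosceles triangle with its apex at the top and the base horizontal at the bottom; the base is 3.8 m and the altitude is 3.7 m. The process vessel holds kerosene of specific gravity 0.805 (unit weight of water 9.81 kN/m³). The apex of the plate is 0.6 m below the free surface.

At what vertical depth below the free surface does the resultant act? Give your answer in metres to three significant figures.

γ = 0.805 × 9.81 = 7.89705 kN/m³.
With the apex up, the centroid sits 2h/3 = 2 × 3.7/3 = 2.46667 m below the apex, so the centroid depth is h_c = 0.6 + 2.46667 = 3.06667 m.
A = ½ × 3.8 × 3.7 = 7.03 m².
Resultant F = γ·h_c·A = 7.89705 × 3.06667 × 7.03 = 170.25 kN.
I_c = b·h³/36 = 3.8 × 3.7³/36 = 5.34671 m⁴.
Centre of pressure: y_p = y_c + I_c/(y_c·A) = 3.06667 + 5.34671/(3.06667 × 7.03) = 3.06667 + 0.248007 = 3.31468 m along the plane.

h_p = 3.31 m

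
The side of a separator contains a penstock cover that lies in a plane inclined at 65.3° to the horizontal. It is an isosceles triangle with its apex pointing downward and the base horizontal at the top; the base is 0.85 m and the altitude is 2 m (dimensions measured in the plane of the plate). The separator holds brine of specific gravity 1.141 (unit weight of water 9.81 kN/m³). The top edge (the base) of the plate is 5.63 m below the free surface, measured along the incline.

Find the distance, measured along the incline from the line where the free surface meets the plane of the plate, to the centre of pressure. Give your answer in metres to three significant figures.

y_p = 6.33 m

γ = 1.141 × 9.81 = 11.19321 kN/m³.
Let θ = 65.3° be the plate's angle to the horizontal; measure y along the incline from where the plane meets the free surface. Vertical depth h = y·sinθ with sinθ = 0.908508.
With the apex down, the centroid sits h/3 = 2/3 = 0.666667 m below the base (the top edge), so y_c = 5.63 + 0.666667 = 6.29667 m and h_c = 6.29667 × 0.908508 = 5.72058 m.
A = ½ × 0.85 × 2 = 0.85 m².
Resultant F = γ·h_c·A = 11.19321 × 5.72058 × 0.85 = 54.4269 kN.
I_c = b·h³/36 = 0.85 × 2³/36 = 0.188889 m⁴.
Centre of pressure: y_p = y_c + I_c/(y_c·A) = 6.29667 + 0.188889/(6.29667 × 0.85) = 6.29667 + 0.035292 = 6.33196 m along the plane.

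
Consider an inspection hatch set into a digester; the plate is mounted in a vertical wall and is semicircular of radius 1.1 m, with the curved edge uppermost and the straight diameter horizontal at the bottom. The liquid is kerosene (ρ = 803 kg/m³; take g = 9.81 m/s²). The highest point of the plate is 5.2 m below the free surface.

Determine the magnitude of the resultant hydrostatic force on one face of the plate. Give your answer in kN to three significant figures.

γ = ρg = 803 × 9.81 / 1000 = 7.87743 kN/m³.
The centroid lies 4r/(3π) = 0.466854 m above the diameter, so r − 4r/(3π) = 1.1 − 0.466854 = 0.633146 m below the topmost point, so the centroid depth is h_c = 5.2 + 0.633146 = 5.83315 m.
A = πr²/2 = π × 1.1²/2 = 1.90066 m².
Resultant F = γ·h_c·A = 7.87743 × 5.83315 × 1.90066 = 87.3358 kN.

F ≈ 87.3 kN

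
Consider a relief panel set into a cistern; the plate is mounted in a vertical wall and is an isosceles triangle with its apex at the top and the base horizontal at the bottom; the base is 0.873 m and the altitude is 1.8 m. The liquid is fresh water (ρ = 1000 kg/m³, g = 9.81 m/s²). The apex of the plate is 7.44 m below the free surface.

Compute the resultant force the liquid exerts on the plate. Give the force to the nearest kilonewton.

γ = ρg = 1000 × 9.81 = 9810 N/m³ = 9.81 kN/m³.
With the apex up, the centroid sits 2h/3 = 2 × 1.8/3 = 1.2 m below the apex, so the centroid depth is h_c = 7.44 + 1.2 = 8.64 m.
A = ½ × 0.873 × 1.8 = 0.7857 m².
Resultant F = γ·h_c·A = 9.81 × 8.64 × 0.7857 = 66.5947 kN.

F ≈ 67 kN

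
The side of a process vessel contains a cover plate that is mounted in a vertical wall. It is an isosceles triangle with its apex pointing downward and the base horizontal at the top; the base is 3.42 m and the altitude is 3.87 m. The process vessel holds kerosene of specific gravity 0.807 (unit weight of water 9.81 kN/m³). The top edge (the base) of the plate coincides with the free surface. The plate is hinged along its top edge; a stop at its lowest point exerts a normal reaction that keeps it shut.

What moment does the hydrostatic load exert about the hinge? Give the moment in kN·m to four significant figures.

γ = 0.807 × 9.81 = 7.91667 kN/m³.
With the apex down, the centroid sits h/3 = 3.87/3 = 1.29 m below the base (the top edge), so the centroid depth is h_c = 1.29 m.
A = ½ × 3.42 × 3.87 = 6.6177 m².
Resultant F = γ·h_c·A = 7.91667 × 1.29 × 6.6177 = 67.5833 kN.
I_c = b·h³/36 = 3.42 × 3.87³/36 = 5.50626 m⁴.
Centre of pressure: y_p = y_c + I_c/(y_c·A) = 1.29 + 5.50626/(1.29 × 6.6177) = 1.29 + 0.645 = 1.935 m along the plane.
The resultant acts 1.29 + 0.645 = 1.935 m (along the plate) below the hinge at the top edge, so the moment about the hinge is M = F × 1.935 = 67.5833 × 1.935 = 130.774 kN·m.

M ≈ 130.8 kN·m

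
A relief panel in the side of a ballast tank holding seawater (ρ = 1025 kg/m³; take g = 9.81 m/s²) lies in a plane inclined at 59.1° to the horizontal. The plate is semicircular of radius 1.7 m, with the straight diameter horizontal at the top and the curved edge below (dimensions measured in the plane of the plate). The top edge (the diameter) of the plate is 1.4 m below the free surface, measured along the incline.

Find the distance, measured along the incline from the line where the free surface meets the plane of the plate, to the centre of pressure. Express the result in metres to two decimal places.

γ = ρg = 1025 × 9.81 / 1000 = 10.05525 kN/m³.
Let θ = 59.1° be the plate's angle to the horizontal; measure y along the incline from where the plane meets the free surface. Vertical depth h = y·sinθ with sinθ = 0.858065.
The centroid of a semicircle lies 4r/(3π) = 0.721502 m from the diameter, here below the top edge, so y_c = 1.4 + 0.721502 = 2.1215 m and h_c = 2.1215 × 0.858065 = 1.82038 m.
A = πr²/2 = π × 1.7²/2 = 4.5396 m².
Resultant F = γ·h_c·A = 10.05525 × 1.82038 × 4.5396 = 83.0945 kN.
I_c = (π/8 − 8/(9π))·r⁴ = 0.109757 × 1.7⁴ = 0.916701 m⁴.
Centre of pressure: y_p = y_c + I_c/(y_c·A) = 2.1215 + 0.916701/(2.1215 × 4.5396) = 2.1215 + 0.0951847 = 2.21668 m along the plane.

y_p = 2.22 m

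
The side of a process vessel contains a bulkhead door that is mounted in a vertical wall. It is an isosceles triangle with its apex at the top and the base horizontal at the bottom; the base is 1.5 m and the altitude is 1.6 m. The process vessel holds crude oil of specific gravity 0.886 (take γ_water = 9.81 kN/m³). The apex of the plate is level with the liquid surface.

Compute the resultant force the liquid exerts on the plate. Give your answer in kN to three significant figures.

γ = 0.886 × 9.81 = 8.69166 kN/m³.
With the apex up, the centroid sits 2h/3 = 2 × 1.6/3 = 1.06667 m below the apex, so the centroid depth is h_c = 1.06667 m.
A = ½ × 1.5 × 1.6 = 1.2 m².
Resultant F = γ·h_c·A = 8.69166 × 1.06667 × 1.2 = 11.1254 kN.

F ≈ 11.1 kN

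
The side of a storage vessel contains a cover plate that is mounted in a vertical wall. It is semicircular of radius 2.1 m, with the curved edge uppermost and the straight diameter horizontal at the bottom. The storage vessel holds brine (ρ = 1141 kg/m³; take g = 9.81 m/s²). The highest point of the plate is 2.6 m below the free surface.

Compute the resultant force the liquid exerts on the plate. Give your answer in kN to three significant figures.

F ≈ 295 kN

γ = ρg = 1141 × 9.81 / 1000 = 11.19321 kN/m³.
The centroid lies 4r/(3π) = 0.891268 m above the diameter, so r − 4r/(3π) = 2.1 − 0.891268 = 1.20873 m below the topmost point, so the centroid depth is h_c = 2.6 + 1.20873 = 3.80873 m.
A = πr²/2 = π × 2.1²/2 = 6.92721 m².
Resultant F = γ·h_c·A = 11.19321 × 3.80873 × 6.92721 = 295.32 kN.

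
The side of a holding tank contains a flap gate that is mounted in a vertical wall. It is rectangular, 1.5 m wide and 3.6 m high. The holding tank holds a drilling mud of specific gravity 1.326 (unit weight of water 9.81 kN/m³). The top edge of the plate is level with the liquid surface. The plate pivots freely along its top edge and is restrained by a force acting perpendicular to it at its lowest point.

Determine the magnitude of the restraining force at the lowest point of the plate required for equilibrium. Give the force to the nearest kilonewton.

P ≈ 84 kN

γ = 1.326 × 9.81 = 13.00806 kN/m³.
The centroid lies 3.6/2 = 1.8 m below the top edge, so the centroid depth is h_c = 1.8 m.
A = 1.5 × 3.6 = 5.4 m².
Resultant F = γ·h_c·A = 13.00806 × 1.8 × 5.4 = 126.438 kN.
I_c = b·h³/12 = 1.5 × 3.6³/12 = 5.832 m⁴.
Centre of pressure: y_p = y_c + I_c/(y_c·A) = 1.8 + 5.832/(1.8 × 5.4) = 1.8 + 0.6 = 2.4 m along the plane.
The resultant acts 1.8 + 0.6 = 2.4 m (along the plate) below the hinge at the top edge, so the moment about the hinge is M = F × 2.4 = 126.438 × 2.4 = 303.451 kN·m.
A normal force at the bottom, 3.6 m from the hinge, must supply this moment: P = 303.451/3.6 = 84.2919 kN.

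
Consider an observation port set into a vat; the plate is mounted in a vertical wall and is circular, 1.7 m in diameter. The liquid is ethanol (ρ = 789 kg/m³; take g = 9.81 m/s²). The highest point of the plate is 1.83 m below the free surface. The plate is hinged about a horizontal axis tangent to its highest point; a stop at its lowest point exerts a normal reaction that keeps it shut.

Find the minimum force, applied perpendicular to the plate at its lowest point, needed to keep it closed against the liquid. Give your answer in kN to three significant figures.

γ = ρg = 789 × 9.81 / 1000 = 7.74009 kN/m³.
The centroid is at the centre, 0.85 m below the top of the plate, so the centroid depth is h_c = 1.83 + 0.85 = 2.68 m.
A = π(0.85)² = 2.2698 m².
Resultant F = γ·h_c·A = 7.74009 × 2.68 × 2.2698 = 47.0835 kN.
I_c = πr⁴/4 = π × 0.85⁴/4 = 0.409983 m⁴.
Centre of pressure: y_p = y_c + I_c/(y_c·A) = 2.68 + 0.409983/(2.68 × 2.2698) = 2.68 + 0.0673974 = 2.7474 m along the plane.
The resultant acts 0.85 + 0.0673974 = 0.917397 m (along the plate) below the hinge at the top edge, so the moment about the hinge is M = F × 0.917397 = 47.0835 × 0.917397 = 43.1943 kN·m.
A normal force at the bottom, 1.7 m from the hinge, must supply this moment: P = 43.1943/1.7 = 25.4084 kN.

P ≈ 25.4 kN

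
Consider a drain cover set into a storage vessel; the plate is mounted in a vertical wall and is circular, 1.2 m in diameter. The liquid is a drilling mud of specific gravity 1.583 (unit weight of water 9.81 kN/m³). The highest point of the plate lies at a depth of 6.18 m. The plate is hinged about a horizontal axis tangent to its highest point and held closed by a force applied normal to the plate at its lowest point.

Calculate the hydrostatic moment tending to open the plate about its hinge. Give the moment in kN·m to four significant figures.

M ≈ 73.03 kN·m

γ = 1.583 × 9.81 = 15.52923 kN/m³.
The centroid is at the centre, 0.6 m below the top of the plate, so the centroid depth is h_c = 6.18 + 0.6 = 6.78 m.
A = π(0.6)² = 1.13097 m².
Resultant F = γ·h_c·A = 15.52923 × 6.78 × 1.13097 = 119.078 kN.
I_c = πr⁴/4 = π × 0.6⁴/4 = 0.101788 m⁴.
Centre of pressure: y_p = y_c + I_c/(y_c·A) = 6.78 + 0.101788/(6.78 × 1.13097) = 6.78 + 0.0132744 = 6.79327 m along the plane.
The resultant acts 0.6 + 0.0132744 = 0.613274 m (along the plate) below the hinge at the top edge, so the moment about the hinge is M = F × 0.613274 = 119.078 × 0.613274 = 73.0274 kN·m.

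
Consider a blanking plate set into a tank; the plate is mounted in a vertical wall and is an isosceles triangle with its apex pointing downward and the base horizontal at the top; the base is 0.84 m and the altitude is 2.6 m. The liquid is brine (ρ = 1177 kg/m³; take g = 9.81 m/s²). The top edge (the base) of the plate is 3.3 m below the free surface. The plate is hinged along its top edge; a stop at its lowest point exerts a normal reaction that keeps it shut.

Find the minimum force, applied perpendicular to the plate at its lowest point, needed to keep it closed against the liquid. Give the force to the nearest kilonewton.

P ≈ 19 kN

γ = ρg = 1177 × 9.81 / 1000 = 11.54637 kN/m³.
With the apex down, the centroid sits h/3 = 2.6/3 = 0.866667 m below the base (the top edge), so the centroid depth is h_c = 3.3 + 0.866667 = 4.16667 m.
A = ½ × 0.84 × 2.6 = 1.092 m².
Resultant F = γ·h_c·A = 11.54637 × 4.16667 × 1.092 = 52.536 kN.
I_c = b·h³/36 = 0.84 × 2.6³/36 = 0.410107 m⁴.
Centre of pressure: y_p = y_c + I_c/(y_c·A) = 4.16667 + 0.410107/(4.16667 × 1.092) = 4.16667 + 0.0901333 = 4.2568 m along the plane.
The resultant acts 0.866667 + 0.0901333 = 0.9568 m (along the plate) below the hinge at the top edge, so the moment about the hinge is M = F × 0.9568 = 52.536 × 0.9568 = 50.2664 kN·m.
A normal force at the bottom, 2.6 m from the hinge, must supply this moment: P = 50.2664/2.6 = 19.3332 kN.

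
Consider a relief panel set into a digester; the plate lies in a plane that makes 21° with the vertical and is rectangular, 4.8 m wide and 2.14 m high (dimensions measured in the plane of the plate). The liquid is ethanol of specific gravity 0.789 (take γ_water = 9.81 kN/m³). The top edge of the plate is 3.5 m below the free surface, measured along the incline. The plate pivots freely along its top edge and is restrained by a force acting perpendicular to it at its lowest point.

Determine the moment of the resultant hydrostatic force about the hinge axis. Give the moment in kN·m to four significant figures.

γ = 0.789 × 9.81 = 7.74009 kN/m³.
The plate makes 21° with the vertical, i.e. θ = 90° − 21° = 69° to the horizontal. Measuring y along the incline from the free-surface line, vertical depth h = y·sinθ with sinθ = 0.933580.
The centroid lies 2.14/2 = 1.07 m below the top edge, so y_c = 3.5 + 1.07 = 4.57 m and h_c = 4.57 × 0.933580 = 4.26646 m.
A = 4.8 × 2.14 = 10.272 m².
Resultant F = γ·h_c·A = 7.74009 × 4.26646 × 10.272 = 339.21 kN.
I_c = b·h³/12 = 4.8 × 2.14³/12 = 3.92014 m⁴.
Centre of pressure: y_p = y_c + I_c/(y_c·A) = 4.57 + 3.92014/(4.57 × 10.272) = 4.57 + 0.0835084 = 4.65351 m along the plane.
The resultant acts 1.07 + 0.0835084 = 1.15351 m (along the plate) below the hinge at the top edge, so the moment about the hinge is M = F × 1.15351 = 339.21 × 1.15351 = 391.282 kN·m.

M ≈ 391.3 kN·m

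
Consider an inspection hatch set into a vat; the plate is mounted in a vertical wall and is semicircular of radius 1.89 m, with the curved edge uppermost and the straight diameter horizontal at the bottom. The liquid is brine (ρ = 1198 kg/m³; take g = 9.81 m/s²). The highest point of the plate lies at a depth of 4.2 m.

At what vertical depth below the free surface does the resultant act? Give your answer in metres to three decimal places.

γ = ρg = 1198 × 9.81 / 1000 = 11.75238 kN/m³.
The centroid lies 4r/(3π) = 0.802141 m above the diameter, so r − 4r/(3π) = 1.89 − 0.802141 = 1.08786 m below the topmost point, so the centroid depth is h_c = 4.2 + 1.08786 = 5.28786 m.
A = πr²/2 = π × 1.89²/2 = 5.61104 m².
Resultant F = γ·h_c·A = 11.75238 × 5.28786 × 5.61104 = 348.698 kN.
I_c = (π/8 − 8/(9π))·r⁴ = 0.109757 × 1.89⁴ = 1.40049 m⁴.
Centre of pressure: y_p = y_c + I_c/(y_c·A) = 5.28786 + 1.40049/(5.28786 × 5.61104) = 5.28786 + 0.0472016 = 5.33506 m along the plane.

h_p = 5.335 m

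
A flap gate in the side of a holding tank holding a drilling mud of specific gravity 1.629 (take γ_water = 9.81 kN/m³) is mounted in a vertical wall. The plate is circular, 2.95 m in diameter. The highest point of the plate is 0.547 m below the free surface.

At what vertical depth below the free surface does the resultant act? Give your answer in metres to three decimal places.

γ = 1.629 × 9.81 = 15.98049 kN/m³.
The centroid is at the centre, 1.475 m below the top of the plate, so the centroid depth is h_c = 0.547 + 1.475 = 2.022 m.
A = π(1.475)² = 6.83493 m².
Resultant F = γ·h_c·A = 15.98049 × 2.022 × 6.83493 = 220.854 kN.
I_c = πr⁴/4 = π × 1.475⁴/4 = 3.71756 m⁴.
Centre of pressure: y_p = y_c + I_c/(y_c·A) = 2.022 + 3.71756/(2.022 × 6.83493) = 2.022 + 0.268994 = 2.29099 m along the plane.

h_p = 2.291 m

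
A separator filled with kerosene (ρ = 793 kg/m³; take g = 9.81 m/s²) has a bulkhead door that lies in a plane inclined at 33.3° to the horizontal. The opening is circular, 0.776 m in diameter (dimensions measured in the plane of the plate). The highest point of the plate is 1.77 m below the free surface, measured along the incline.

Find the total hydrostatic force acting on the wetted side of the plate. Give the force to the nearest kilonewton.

F ≈ 4 kN

γ = ρg = 793 × 9.81 / 1000 = 7.77933 kN/m³.
Let θ = 33.3° be the plate's angle to the horizontal; measure y along the incline from where the plane meets the free surface. Vertical depth h = y·sinθ with sinθ = 0.549023.
The centroid is at the centre, 0.388 m below the top of the plate, so y_c = 1.77 + 0.388 = 2.158 m and h_c = 2.158 × 0.549023 = 1.18479 m.
A = π(0.388)² = 0.472948 m².
Resultant F = γ·h_c·A = 7.77933 × 1.18479 × 0.472948 = 4.3591 kN.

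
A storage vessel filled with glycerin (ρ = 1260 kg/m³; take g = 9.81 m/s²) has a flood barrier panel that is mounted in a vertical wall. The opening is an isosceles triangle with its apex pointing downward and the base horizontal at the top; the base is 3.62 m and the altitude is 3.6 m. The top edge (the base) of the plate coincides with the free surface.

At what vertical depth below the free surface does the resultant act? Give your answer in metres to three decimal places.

γ = ρg = 1260 × 9.81 / 1000 = 12.3606 kN/m³.
With the apex down, the centroid sits h/3 = 3.6/3 = 1.2 m below the base (the top edge), so the centroid depth is h_c = 1.2 m.
A = ½ × 3.62 × 3.6 = 6.516 m².
Resultant F = γ·h_c·A = 12.3606 × 1.2 × 6.516 = 96.65 kN.
I_c = b·h³/36 = 3.62 × 3.6³/36 = 4.69152 m⁴.
Centre of pressure: y_p = y_c + I_c/(y_c·A) = 1.2 + 4.69152/(1.2 × 6.516) = 1.2 + 0.6 = 1.8 m along the plane.

h_p = 1.800 m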